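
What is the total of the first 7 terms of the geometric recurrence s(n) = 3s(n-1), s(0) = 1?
Computing the sequence terms: 1, 3, 9, 27, 81, 243, 729
Adding these values together:

1093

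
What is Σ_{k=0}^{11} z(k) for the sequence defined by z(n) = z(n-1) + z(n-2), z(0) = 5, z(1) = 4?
Computing the sequence terms: 5, 4, 9, 13, 22, 35, 57, 92, 149, 241, 390, 631
Adding these values together:

1648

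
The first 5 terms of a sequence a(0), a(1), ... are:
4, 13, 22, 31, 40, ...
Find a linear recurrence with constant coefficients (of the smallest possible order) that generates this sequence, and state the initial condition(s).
Look for the lowest-order linear relation among consecutive terms.
Observation: consecutive differences are constant (= 9).
Check at n=2: 1·13 + 9 = 22. ✓

a(n) = a(n-1) + 9, a(0) = 4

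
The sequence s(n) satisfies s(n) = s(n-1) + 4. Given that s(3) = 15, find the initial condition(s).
s(3) = s(0) + 3·4, so s(0) = 15 - 12 = 3.

s(0) = 3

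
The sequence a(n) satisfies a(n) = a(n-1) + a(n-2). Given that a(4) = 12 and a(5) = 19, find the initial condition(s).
Work backwards using a(k) = a(k+2) - a(k+1):
a(3) = a(5) - a(4) = 19 - 12 = 7
a(2) = a(4) - a(3) = 12 - 7 = 5
a(1) = a(3) - a(2) = 7 - 5 = 2
a(0) = a(2) - a(1) = 5 - 2 = 3

a(0) = 3, a(1) = 2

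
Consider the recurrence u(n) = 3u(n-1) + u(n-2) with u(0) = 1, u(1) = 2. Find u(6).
Computing the sequence terms:
1, 2, 7, 23, 76, 251, 829

829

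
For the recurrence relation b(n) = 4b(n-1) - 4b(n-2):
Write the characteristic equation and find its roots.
Substitute b(n) = rⁿ and divide through by rⁿ⁻²: r² - 4r + 4 = 0
Factor: (r - 2)² = 0, so r = 2 (double root).
General solution: b(n) = (A + Bn)·2ⁿ

Characteristic: r² - 4r + 4 = 0, Roots: r = 2 (double root)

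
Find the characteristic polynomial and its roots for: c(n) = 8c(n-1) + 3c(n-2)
Substitute c(n) = rⁿ and divide through by rⁿ⁻²: r² - 8r - 3 = 0
Discriminant: 8² + 4·3 = 76, not a perfect square, so by the quadratic formula r = (8 ± √76)/2.
General solution: c(n) = A·r₁ⁿ + B·r₂ⁿ where r₁,r₂ = (8 ± √76)/2

Characteristic: r² - 8r - 3 = 0, Roots: r = (8 ± √76)/2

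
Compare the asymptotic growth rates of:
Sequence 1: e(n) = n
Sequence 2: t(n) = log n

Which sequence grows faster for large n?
Comparing growth rates:
Growth-rate hierarchy: log n ≺ any polynomial ≺ any exponential cⁿ (c>1) ≺ n! ≺ nⁿ.
polynomial degree 1 dominates logarithmic asymptotically.

e(n) grows faster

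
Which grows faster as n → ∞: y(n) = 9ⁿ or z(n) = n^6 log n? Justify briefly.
Comparing growth rates:
Growth-rate hierarchy: log n ≺ any polynomial ≺ any exponential cⁿ (c>1) ≺ n! ≺ nⁿ.
exponential base 9 dominates polynomial degree 6 (with log factor) asymptotically.

y(n) grows faster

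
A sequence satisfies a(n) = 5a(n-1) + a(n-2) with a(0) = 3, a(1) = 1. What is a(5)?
Computing the sequence terms:
3, 1, 8, 41, 213, 1106

1106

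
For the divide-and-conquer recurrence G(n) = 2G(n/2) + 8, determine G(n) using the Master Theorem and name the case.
Master Theorem template: G(n) = a·G(n/b) + f(n).
Here: a=2, b=2, f(n)=8
Compute log_b(a) = log_2(2) = 1.
f(n) = 8 = O(n^(1-ε)) with ε = 1. Case 1: G(n) = Θ(n^log_b(a)) = Θ(n).

Case 1: G(n) = Θ(n)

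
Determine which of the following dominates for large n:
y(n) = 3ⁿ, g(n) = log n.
Comparing growth rates:
Growth-rate hierarchy: log n ≺ any polynomial ≺ any exponential cⁿ (c>1) ≺ n! ≺ nⁿ.
exponential base 3 dominates logarithmic asymptotically.

y(n) grows faster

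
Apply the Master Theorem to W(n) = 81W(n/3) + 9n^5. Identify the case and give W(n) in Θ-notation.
Master Theorem template: W(n) = a·W(n/b) + f(n).
Here: a=81, b=3, f(n)=9n^5
Compute log_b(a) = log_3(81) = 4.
f(n) = 9n^5 = Ω(n^(4+ε)) with ε = 1, and the regularity condition holds (a·f(n/b) = (a/b^5)·f(n) with a/b^5 = 3^-1 < 1). Case 3: W(n) = Θ(f(n)) = Θ(n^5).

Case 3: W(n) = Θ(n^5)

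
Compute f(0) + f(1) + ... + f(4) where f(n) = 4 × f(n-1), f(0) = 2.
Computing the sequence terms: 2, 8, 32, 128, 512
Adding these values together:

682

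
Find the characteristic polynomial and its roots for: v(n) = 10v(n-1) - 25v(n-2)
Substitute v(n) = rⁿ and divide through by rⁿ⁻²: r² - 10r + 25 = 0
Factor: (r - 5)² = 0, so r = 5 (double root).
General solution: v(n) = (A + Bn)·5ⁿ

Characteristic: r² - 10r + 25 = 0, Roots: r = 5 (double root)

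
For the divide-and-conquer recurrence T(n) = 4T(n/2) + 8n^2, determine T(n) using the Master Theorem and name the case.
Master Theorem template: T(n) = a·T(n/b) + f(n).
Here: a=4, b=2, f(n)=8n^2
Compute log_b(a) = log_2(4) = 2.
f(n) = 8n^2 = Θ(n^2). Case 2: T(n) = Θ(n^2 log n).

Case 2: T(n) = Θ(n^2 log n)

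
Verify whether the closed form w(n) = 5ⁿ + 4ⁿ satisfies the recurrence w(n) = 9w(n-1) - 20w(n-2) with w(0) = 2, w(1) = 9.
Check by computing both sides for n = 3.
From the recurrence with w(0) = 2, w(1) = 9:
  w(0) = 2, w(1) = 9, w(2) = 41, w(3) = 189
  so the recurrence gives w(3) = 189.
From the proposed closed form w(n) = 5ⁿ + 4ⁿ:
  w(3) = 189.
Both sides give 189 at n = 3, and the initial condition(s) match, so the closed form is consistent.

Yes, the closed form is correct.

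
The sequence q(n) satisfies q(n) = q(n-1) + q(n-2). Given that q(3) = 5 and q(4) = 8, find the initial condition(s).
Work backwards using q(k) = q(k+2) - q(k+1):
q(2) = q(4) - q(3) = 8 - 5 = 3
q(1) = q(3) - q(2) = 5 - 3 = 2
q(0) = q(2) - q(1) = 3 - 2 = 1

q(0) = 1, q(1) = 2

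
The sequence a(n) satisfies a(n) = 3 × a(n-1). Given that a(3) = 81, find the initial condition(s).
In general a(n) = 3ⁿ · a(0). At n = 3: a(0) = a(3) / 3^3 = 81 / 27 = 3.

a(0) = 3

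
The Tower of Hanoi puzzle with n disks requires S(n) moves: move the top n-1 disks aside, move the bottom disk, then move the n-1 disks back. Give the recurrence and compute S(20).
Moving n disks = move the top n-1 disks aside (S(n-1) moves) + move the largest disk (1 move) + move the n-1 disks back on top (S(n-1) moves), so S(n) = 2S(n-1) + 1, with S(1) = 1 (a single disk takes one move).
First terms: 1, 3, 7, 15, 31, 63, … — each is one less than a power of 2. Indeed S(n) + 1 = 2(S(n-1) + 1) with S(1) + 1 = 2, so S(n) + 1 = 2ⁿ and S(n) = 2ⁿ - 1.
Hence S(20) = 2^20 - 1 = 1048576 - 1 = 1048575.

S(n) = 2S(n-1) + 1, S(1) = 1; S(20) = 1048575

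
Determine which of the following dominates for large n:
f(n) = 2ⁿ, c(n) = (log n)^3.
Comparing growth rates:
Growth-rate hierarchy: log n ≺ any polynomial ≺ any exponential cⁿ (c>1) ≺ n! ≺ nⁿ.
exponential base 2 dominates polylogarithmic (log n)^3 asymptotically.

f(n) grows faster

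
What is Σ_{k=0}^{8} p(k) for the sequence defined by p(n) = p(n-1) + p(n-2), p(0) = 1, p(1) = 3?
Computing the sequence terms: 1, 3, 4, 7, 11, 18, 29, 47, 76
Adding these values together:

196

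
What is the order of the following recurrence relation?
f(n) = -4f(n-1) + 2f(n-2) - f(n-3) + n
The order is the largest lag k for which f(n-k) appears. Here the deepest term is f(n-3) (the n term is non-homogeneous and does not affect the order), so the order is 3.

Order 3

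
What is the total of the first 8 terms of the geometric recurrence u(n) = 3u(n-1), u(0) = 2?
Computing the sequence terms: 2, 6, 18, 54, 162, 486, 1458, 4374
Adding these values together:

6560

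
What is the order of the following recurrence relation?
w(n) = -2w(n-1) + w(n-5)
The order is the largest lag k for which w(n-k) appears. Here the deepest term is w(n-5), so the order is 5.

Order 5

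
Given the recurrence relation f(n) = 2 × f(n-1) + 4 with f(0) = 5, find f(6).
Computing step by step:
f(0) = 5
f(1) = 2 × 5 + 4 = 14
f(2) = 2 × 14 + 4 = 32
f(3) = 2 × 32 + 4 = 68
f(4) = 2 × 68 + 4 = 140
f(5) = 2 × 140 + 4 = 284
f(6) = 2 × 284 + 4 = 572

572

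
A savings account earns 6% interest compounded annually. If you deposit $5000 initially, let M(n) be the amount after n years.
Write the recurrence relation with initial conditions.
Each year the balance grows by 6%, i.e. is multiplied by 1 + 6/100 = 1.06, so M(n) = 1.06 × M(n-1). The initial deposit gives M(0) = 5000.
Unrolling gives the closed form M(n) = 5000 × (1.06)ⁿ.

M(n) = 1.06 × M(n-1), M(0) = 5000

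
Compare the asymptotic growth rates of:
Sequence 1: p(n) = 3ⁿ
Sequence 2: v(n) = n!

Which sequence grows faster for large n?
Comparing growth rates:
Growth-rate hierarchy: log n ≺ any polynomial ≺ any exponential cⁿ (c>1) ≺ n! ≺ nⁿ.
factorial dominates exponential base 3 asymptotically.

v(n) grows faster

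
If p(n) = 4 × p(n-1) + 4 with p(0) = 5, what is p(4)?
Computing step by step:
p(0) = 5
p(1) = 4 × 5 + 4 = 24
p(2) = 4 × 24 + 4 = 100
p(3) = 4 × 100 + 4 = 404
p(4) = 4 × 404 + 4 = 1620

1620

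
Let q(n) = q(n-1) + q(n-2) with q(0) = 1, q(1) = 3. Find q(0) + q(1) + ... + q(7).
Computing the sequence terms: 1, 3, 4, 7, 11, 18, 29, 47
Adding these values together:

120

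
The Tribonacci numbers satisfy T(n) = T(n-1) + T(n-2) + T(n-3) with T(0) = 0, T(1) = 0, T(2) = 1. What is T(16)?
Computing the sequence terms:
0, 0, 1, 1, 2, 4, 7, 13, 24, 44, 81, 149, 274, 504, 927, 1705, 3136

3136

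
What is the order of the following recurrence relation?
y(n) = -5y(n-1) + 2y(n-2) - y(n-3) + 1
The order is the largest lag k for which y(n-k) appears. Here the deepest term is y(n-3) (the 1 term is non-homogeneous and does not affect the order), so the order is 3.

Order 3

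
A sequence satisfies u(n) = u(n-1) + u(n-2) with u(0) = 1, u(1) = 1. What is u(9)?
Computing the sequence terms:
1, 1, 2, 3, 5, 8, 13, 21, 34, 55

55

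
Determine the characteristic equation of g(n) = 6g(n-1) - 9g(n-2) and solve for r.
Substitute g(n) = rⁿ and divide through by rⁿ⁻²: r² - 6r + 9 = 0
Factor: (r - 3)² = 0, so r = 3 (double root).
General solution: g(n) = (A + Bn)·3ⁿ

Characteristic: r² - 6r + 9 = 0, Roots: r = 3 (double root)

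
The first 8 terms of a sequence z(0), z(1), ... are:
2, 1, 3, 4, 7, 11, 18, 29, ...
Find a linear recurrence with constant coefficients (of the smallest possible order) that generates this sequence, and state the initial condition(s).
Look for the lowest-order linear relation among consecutive terms.
Observation: z(n) - 1·z(n-1) - (1)·z(n-2) = 0 holds for the shown terms, and no order-1 relation z(n) = α·z(n-1) + β fits.
Check at n=3: 1·3 + (1)·1 = 4. ✓

z(n) = z(n-1) + z(n-2), z(0) = 2, z(1) = 1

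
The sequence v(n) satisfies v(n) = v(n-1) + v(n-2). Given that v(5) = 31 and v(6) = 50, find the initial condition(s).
Work backwards using v(k) = v(k+2) - v(k+1):
v(4) = v(6) - v(5) = 50 - 31 = 19
v(3) = v(5) - v(4) = 31 - 19 = 12
v(2) = v(4) - v(3) = 19 - 12 = 7
v(1) = v(3) - v(2) = 12 - 7 = 5
v(0) = v(2) - v(1) = 7 - 5 = 2

v(0) = 2, v(1) = 5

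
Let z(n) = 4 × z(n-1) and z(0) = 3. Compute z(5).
Computing step by step:
z(0) = 3
z(1) = 4 × 3 = 12
z(2) = 4 × 12 = 48
z(3) = 4 × 48 = 192
z(4) = 4 × 192 = 768
z(5) = 4 × 768 = 3072

3072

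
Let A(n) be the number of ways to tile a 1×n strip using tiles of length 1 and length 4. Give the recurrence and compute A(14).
Condition on the last tile: it has length 1 (leaving a 1×(n-1) strip) or length 4 (leaving a 1×(n-4) strip), so A(n) = A(n-1) + A(n-4) (order-4 linear recurrence).
For 0 ≤ i < 4 only unit tiles fit, so A(i) = 1.
Iterating the recurrence: A(4) = 2, A(5) = 3, A(6) = 4, A(7) = 5, A(8) = 7, A(9) = 10, A(10) = 14, A(11) = 19, A(12) = 26, A(13) = 36, A(14) = 50.

A(n) = A(n-1) + A(n-4), with A(i) = 1 for 0 ≤ i < 4; A(14) = 50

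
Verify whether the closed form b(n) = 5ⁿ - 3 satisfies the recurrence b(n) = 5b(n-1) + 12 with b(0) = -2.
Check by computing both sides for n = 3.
From the recurrence with b(0) = -2:
  b(0) = -2, b(1) = 2, b(2) = 22, b(3) = 122
  so the recurrence gives b(3) = 122.
From the proposed closed form b(n) = 5ⁿ - 3:
  b(3) = 122.
Both sides give 122 at n = 3, and the initial condition(s) match, so the closed form is consistent.

Yes, the closed form is correct.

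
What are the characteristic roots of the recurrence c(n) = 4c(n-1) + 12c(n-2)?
Substitute c(n) = rⁿ and divide through by rⁿ⁻²: r² - 4r - 12 = 0
Factor: (r + 2)(r - 6) = 0, so r = -2, 6.
General solution: c(n) = A·(-2)ⁿ + B·6ⁿ

Characteristic: r² - 4r - 12 = 0, Roots: r = -2, 6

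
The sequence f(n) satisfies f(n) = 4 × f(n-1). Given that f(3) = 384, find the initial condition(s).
In general f(n) = 4ⁿ · f(0). At n = 3: f(0) = f(3) / 4^3 = 384 / 64 = 6.

f(0) = 6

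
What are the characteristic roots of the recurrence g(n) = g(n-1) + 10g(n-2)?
Substitute g(n) = rⁿ and divide through by rⁿ⁻²: r² - r - 10 = 0
Discriminant: 1² + 4·10 = 41, not a perfect square, so by the quadratic formula r = (1 ± √41)/2.
General solution: g(n) = A·r₁ⁿ + B·r₂ⁿ where r₁,r₂ = (1 ± √41)/2

Characteristic: r² - r - 10 = 0, Roots: r = (1 ± √41)/2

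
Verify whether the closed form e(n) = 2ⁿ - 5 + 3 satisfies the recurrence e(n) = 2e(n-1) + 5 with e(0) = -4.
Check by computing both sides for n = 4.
From the recurrence with e(0) = -4:
  e(0) = -4, e(1) = -3, e(2) = -1, e(3) = 3, e(4) = 11
  so the recurrence gives e(4) = 11.
From the proposed closed form e(n) = 2ⁿ - 5 + 3:
  e(4) = 14.
The recurrence gives 11 but the closed form gives 14, so the closed form does not satisfy the recurrence.

No, the closed form is incorrect.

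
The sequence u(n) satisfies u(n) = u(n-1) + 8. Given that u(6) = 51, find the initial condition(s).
u(6) = u(0) + 6·8, so u(0) = 51 - 48 = 3.

u(0) = 3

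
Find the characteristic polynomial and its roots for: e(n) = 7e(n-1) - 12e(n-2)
Substitute e(n) = rⁿ and divide through by rⁿ⁻²: r² - 7r + 12 = 0
Factor: (r - 4)(r - 3) = 0, so r = 4, 3.
General solution: e(n) = A·4ⁿ + B·3ⁿ

Characteristic: r² - 7r + 12 = 0, Roots: r = 4, 3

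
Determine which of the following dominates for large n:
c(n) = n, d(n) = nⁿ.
Comparing growth rates:
Growth-rate hierarchy: log n ≺ any polynomial ≺ any exponential cⁿ (c>1) ≺ n! ≺ nⁿ.
super-exponential nⁿ dominates polynomial degree 1 asymptotically.

d(n) grows faster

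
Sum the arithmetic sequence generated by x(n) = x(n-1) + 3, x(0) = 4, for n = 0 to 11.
Computing the sequence terms: 4, 7, 10, 13, 16, 19, 22, 25, 28, 31, 34, 37
Adding these values together:

246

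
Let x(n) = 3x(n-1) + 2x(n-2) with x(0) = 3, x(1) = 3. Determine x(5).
Computing the sequence terms:
3, 3, 15, 51, 183, 651

651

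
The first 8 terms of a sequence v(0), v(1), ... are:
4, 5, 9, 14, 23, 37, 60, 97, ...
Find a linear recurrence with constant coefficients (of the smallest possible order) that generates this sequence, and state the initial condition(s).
Look for the lowest-order linear relation among consecutive terms.
Observation: v(n) - 1·v(n-1) - (1)·v(n-2) = 0 holds for the shown terms, and no order-1 relation v(n) = α·v(n-1) + β fits.
Check at n=3: 1·9 + (1)·5 = 14. ✓

v(n) = v(n-1) + v(n-2), v(0) = 4, v(1) = 5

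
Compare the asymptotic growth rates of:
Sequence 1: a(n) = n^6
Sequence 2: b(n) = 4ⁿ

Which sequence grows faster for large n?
Comparing growth rates:
Growth-rate hierarchy: log n ≺ any polynomial ≺ any exponential cⁿ (c>1) ≺ n! ≺ nⁿ.
exponential base 4 dominates polynomial degree 6 asymptotically.

b(n) grows faster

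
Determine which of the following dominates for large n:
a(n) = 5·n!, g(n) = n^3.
Comparing growth rates:
Growth-rate hierarchy: log n ≺ any polynomial ≺ any exponential cⁿ (c>1) ≺ n! ≺ nⁿ.
factorial dominates polynomial degree 3 asymptotically.

a(n) grows faster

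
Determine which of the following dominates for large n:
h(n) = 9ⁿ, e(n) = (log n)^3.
Comparing growth rates:
Growth-rate hierarchy: log n ≺ any polynomial ≺ any exponential cⁿ (c>1) ≺ n! ≺ nⁿ.
exponential base 9 dominates polylogarithmic (log n)^3 asymptotically.

h(n) grows faster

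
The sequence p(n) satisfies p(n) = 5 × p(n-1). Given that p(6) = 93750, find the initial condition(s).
In general p(n) = 5ⁿ · p(0). At n = 6: p(0) = p(6) / 5^6 = 93750 / 15625 = 6.

p(0) = 6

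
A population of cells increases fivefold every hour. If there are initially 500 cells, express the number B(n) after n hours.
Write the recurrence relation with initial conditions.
Each hour multiplies the count by 5, so the count after n hours depends only on the count after n-1 hours: B(n) = 5 × B(n-1). The starting count gives B(0) = 500.
Unrolling n times gives the closed form B(n) = 500 × 5ⁿ.

B(n) = 5 × B(n-1), B(0) = 500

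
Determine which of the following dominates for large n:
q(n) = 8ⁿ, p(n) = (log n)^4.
Comparing growth rates:
Growth-rate hierarchy: log n ≺ any polynomial ≺ any exponential cⁿ (c>1) ≺ n! ≺ nⁿ.
exponential base 8 dominates polylogarithmic (log n)^4 asymptotically.

q(n) grows faster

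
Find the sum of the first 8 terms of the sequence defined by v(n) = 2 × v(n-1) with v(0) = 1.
Computing the sequence terms: 1, 2, 4, 8, 16, 32, 64, 128
Adding these values together:

255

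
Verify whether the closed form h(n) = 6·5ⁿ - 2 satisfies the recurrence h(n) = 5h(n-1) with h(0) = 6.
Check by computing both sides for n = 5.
From the recurrence with h(0) = 6:
  h(0) = 6, h(1) = 30, h(2) = 150, h(3) = 750, h(4) = 3750, h(5) = 18750
  so the recurrence gives h(5) = 18750.
From the proposed closed form h(n) = 6·5ⁿ - 2:
  h(5) = 18748.
The recurrence gives 18750 but the closed form gives 18748, so the closed form does not satisfy the recurrence.

No, the closed form is incorrect.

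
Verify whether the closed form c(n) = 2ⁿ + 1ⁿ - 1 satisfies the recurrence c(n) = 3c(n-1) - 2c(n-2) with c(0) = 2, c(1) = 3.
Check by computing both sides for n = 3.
From the recurrence with c(0) = 2, c(1) = 3:
  c(0) = 2, c(1) = 3, c(2) = 5, c(3) = 9
  so the recurrence gives c(3) = 9.
From the proposed closed form c(n) = 2ⁿ + 1ⁿ - 1:
  c(3) = 8.
The recurrence gives 9 but the closed form gives 8, so the closed form does not satisfy the recurrence.

No, the closed form is incorrect.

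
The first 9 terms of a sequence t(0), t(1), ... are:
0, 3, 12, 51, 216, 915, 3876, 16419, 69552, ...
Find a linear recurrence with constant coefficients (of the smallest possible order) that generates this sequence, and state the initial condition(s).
Look for the lowest-order linear relation among consecutive terms.
Observation: t(n) - 4·t(n-1) - (1)·t(n-2) = 0 holds for the shown terms, and no order-1 relation t(n) = α·t(n-1) + β fits.
Check at n=3: 4·12 + (1)·3 = 51. ✓

t(n) = 4t(n-1) + t(n-2), t(0) = 0, t(1) = 3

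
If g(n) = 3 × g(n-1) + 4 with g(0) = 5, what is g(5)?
Computing step by step:
g(0) = 5
g(1) = 3 × 5 + 4 = 19
g(2) = 3 × 19 + 4 = 61
g(3) = 3 × 61 + 4 = 187
g(4) = 3 × 187 + 4 = 565
g(5) = 3 × 565 + 4 = 1699

1699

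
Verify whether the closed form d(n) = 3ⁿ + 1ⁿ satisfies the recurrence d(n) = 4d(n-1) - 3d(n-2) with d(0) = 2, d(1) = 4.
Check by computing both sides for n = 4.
From the recurrence with d(0) = 2, d(1) = 4:
  d(0) = 2, d(1) = 4, d(2) = 10, d(3) = 28, d(4) = 82
  so the recurrence gives d(4) = 82.
From the proposed closed form d(n) = 3ⁿ + 1ⁿ:
  d(4) = 82.
Both sides give 82 at n = 4, and the initial condition(s) match, so the closed form is consistent.

Yes, the closed form is correct.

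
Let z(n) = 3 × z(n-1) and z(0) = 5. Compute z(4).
Computing step by step:
z(0) = 5
z(1) = 3 × 5 = 15
z(2) = 3 × 15 = 45
z(3) = 3 × 45 = 135
z(4) = 3 × 135 = 405

405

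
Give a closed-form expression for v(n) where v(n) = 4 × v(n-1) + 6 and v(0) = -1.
Recurrence: v(n) = 4 × v(n-1) + 6, initial: v(0) = -1.
Try v(n) = A·4ⁿ + C. Substituting: A·4ⁿ + C = 4(A·4ⁿ⁻¹ + C) + 6 = A·4ⁿ + 4C + 6, so C = 4C + 6, giving C = -2. Then v(0) = A - 2 = -1 gives A = 1.

v(n) = 4ⁿ - 2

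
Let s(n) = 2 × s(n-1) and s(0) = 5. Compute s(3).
Computing step by step:
s(0) = 5
s(1) = 2 × 5 = 10
s(2) = 2 × 10 = 20
s(3) = 2 × 20 = 40

40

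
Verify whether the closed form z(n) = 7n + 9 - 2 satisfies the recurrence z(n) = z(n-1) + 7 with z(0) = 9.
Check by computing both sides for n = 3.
From the recurrence with z(0) = 9:
  z(0) = 9, z(1) = 16, z(2) = 23, z(3) = 30
  so the recurrence gives z(3) = 30.
From the proposed closed form z(n) = 7n + 9 - 2:
  z(3) = 28.
The recurrence gives 30 but the closed form gives 28, so the closed form does not satisfy the recurrence.

No, the closed form is incorrect.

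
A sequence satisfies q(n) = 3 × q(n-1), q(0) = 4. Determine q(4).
Computing step by step:
q(0) = 4
q(1) = 3 × 4 = 12
q(2) = 3 × 12 = 36
q(3) = 3 × 36 = 108
q(4) = 3 × 108 = 324

324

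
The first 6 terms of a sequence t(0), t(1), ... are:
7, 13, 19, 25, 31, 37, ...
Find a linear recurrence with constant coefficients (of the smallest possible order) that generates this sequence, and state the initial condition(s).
Look for the lowest-order linear relation among consecutive terms.
Observation: consecutive differences are constant (= 6).
Check at n=2: 1·13 + 6 = 19. ✓

t(n) = t(n-1) + 6, t(0) = 7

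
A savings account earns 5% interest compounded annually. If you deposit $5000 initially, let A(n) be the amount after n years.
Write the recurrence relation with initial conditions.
Each year the balance grows by 5%, i.e. is multiplied by 1 + 5/100 = 1.05, so A(n) = 1.05 × A(n-1). The initial deposit gives A(0) = 5000.
Unrolling gives the closed form A(n) = 5000 × (1.05)ⁿ.

A(n) = 1.05 × A(n-1), A(0) = 5000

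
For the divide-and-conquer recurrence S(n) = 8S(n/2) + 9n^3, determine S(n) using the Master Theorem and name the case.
Master Theorem template: S(n) = a·S(n/b) + f(n).
Here: a=8, b=2, f(n)=9n^3
Compute log_b(a) = log_2(8) = 3.
f(n) = 9n^3 = Θ(n^3). Case 2: S(n) = Θ(n^3 log n).

Case 2: S(n) = Θ(n^3 log n)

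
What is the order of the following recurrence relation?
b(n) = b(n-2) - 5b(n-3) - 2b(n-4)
The order is the largest lag k for which b(n-k) appears. Here the deepest term is b(n-4), so the order is 4.

Order 4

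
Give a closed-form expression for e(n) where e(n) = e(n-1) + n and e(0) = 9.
Recurrence: e(n) = e(n-1) + n, initial: e(0) = 9.
Telescoping: e(n) = e(0) + Σᵢ₌₁ⁿ i = 9 + n(n+1)/2.

e(n) = n(n+1)/2 + 9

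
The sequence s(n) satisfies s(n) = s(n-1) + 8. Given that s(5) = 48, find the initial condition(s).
s(5) = s(0) + 5·8, so s(0) = 48 - 40 = 8.

s(0) = 8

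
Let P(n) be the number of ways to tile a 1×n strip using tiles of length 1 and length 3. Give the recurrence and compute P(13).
Condition on the last tile: it has length 1 (leaving a 1×(n-1) strip) or length 3 (leaving a 1×(n-3) strip), so P(n) = P(n-1) + P(n-3) (order-3 linear recurrence).
For 0 ≤ i < 3 only unit tiles fit, so P(i) = 1.
Iterating the recurrence: P(3) = 2, P(4) = 3, P(5) = 4, P(6) = 6, P(7) = 9, P(8) = 13, P(9) = 19, P(10) = 28, P(11) = 41, P(12) = 60, P(13) = 88.

P(n) = P(n-1) + P(n-3), with P(i) = 1 for 0 ≤ i < 3; P(13) = 88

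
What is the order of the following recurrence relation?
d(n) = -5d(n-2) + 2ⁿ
The order is the largest lag k for which d(n-k) appears. Here the deepest term is d(n-2) (the 2ⁿ term is non-homogeneous and does not affect the order), so the order is 2.

Order 2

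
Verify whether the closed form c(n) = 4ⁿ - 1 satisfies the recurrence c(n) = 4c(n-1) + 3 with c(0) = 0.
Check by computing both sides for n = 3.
From the recurrence with c(0) = 0:
  c(0) = 0, c(1) = 3, c(2) = 15, c(3) = 63
  so the recurrence gives c(3) = 63.
From the proposed closed form c(n) = 4ⁿ - 1:
  c(3) = 63.
Both sides give 63 at n = 3, and the initial condition(s) match, so the closed form is consistent.

Yes, the closed form is correct.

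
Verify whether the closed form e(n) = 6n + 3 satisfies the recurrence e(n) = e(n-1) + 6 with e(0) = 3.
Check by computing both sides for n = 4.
From the recurrence with e(0) = 3:
  e(0) = 3, e(1) = 9, e(2) = 15, e(3) = 21, e(4) = 27
  so the recurrence gives e(4) = 27.
From the proposed closed form e(n) = 6n + 3:
  e(4) = 27.
Both sides give 27 at n = 4, and the initial condition(s) match, so the closed form is consistent.

Yes, the closed form is correct.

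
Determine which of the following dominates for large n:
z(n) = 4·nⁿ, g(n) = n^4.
Comparing growth rates:
Growth-rate hierarchy: log n ≺ any polynomial ≺ any exponential cⁿ (c>1) ≺ n! ≺ nⁿ.
super-exponential nⁿ dominates polynomial degree 4 asymptotically.

z(n) grows faster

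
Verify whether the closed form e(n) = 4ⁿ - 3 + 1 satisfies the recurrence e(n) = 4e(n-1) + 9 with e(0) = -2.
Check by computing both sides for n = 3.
From the recurrence with e(0) = -2:
  e(0) = -2, e(1) = 1, e(2) = 13, e(3) = 61
  so the recurrence gives e(3) = 61.
From the proposed closed form e(n) = 4ⁿ - 3 + 1:
  e(3) = 62.
The recurrence gives 61 but the closed form gives 62, so the closed form does not satisfy the recurrence.

No, the closed form is incorrect.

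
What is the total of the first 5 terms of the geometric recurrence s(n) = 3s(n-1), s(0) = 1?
Computing the sequence terms: 1, 3, 9, 27, 81
Adding these values together:

121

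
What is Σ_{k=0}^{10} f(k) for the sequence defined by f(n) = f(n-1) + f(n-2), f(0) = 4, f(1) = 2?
Computing the sequence terms: 4, 2, 6, 8, 14, 22, 36, 58, 94, 152, 246
Adding these values together:

642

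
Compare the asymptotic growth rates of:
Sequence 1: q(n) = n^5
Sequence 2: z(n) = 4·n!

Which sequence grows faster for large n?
Comparing growth rates:
Growth-rate hierarchy: log n ≺ any polynomial ≺ any exponential cⁿ (c>1) ≺ n! ≺ nⁿ.
factorial dominates polynomial degree 5 asymptotically.

z(n) grows faster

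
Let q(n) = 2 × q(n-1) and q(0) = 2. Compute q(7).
Computing step by step:
q(0) = 2
q(1) = 2 × 2 = 4
q(2) = 2 × 4 = 8
q(3) = 2 × 8 = 16
q(4) = 2 × 16 = 32
q(5) = 2 × 32 = 64
q(6) = 2 × 64 = 128
q(7) = 2 × 128 = 256

256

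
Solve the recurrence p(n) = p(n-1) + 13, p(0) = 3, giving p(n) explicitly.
Recurrence: p(n) = p(n-1) + 13, initial: p(0) = 3.
Each step adds 13, so p(n) = p(0) + 13n = 13n + 3.

p(n) = 13n + 3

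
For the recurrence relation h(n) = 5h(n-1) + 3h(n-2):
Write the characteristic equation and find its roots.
Substitute h(n) = rⁿ and divide through by rⁿ⁻²: r² - 5r - 3 = 0
Discriminant: 5² + 4·3 = 37, not a perfect square, so by the quadratic formula r = (5 ± √37)/2.
General solution: h(n) = A·r₁ⁿ + B·r₂ⁿ where r₁,r₂ = (5 ± √37)/2

Characteristic: r² - 5r - 3 = 0, Roots: r = (5 ± √37)/2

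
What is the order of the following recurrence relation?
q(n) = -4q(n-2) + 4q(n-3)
The order is the largest lag k for which q(n-k) appears. Here the deepest term is q(n-3), so the order is 3.

Order 3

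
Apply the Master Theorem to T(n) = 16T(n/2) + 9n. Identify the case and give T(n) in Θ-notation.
Master Theorem template: T(n) = a·T(n/b) + f(n).
Here: a=16, b=2, f(n)=9n
Compute log_b(a) = log_2(16) = 4.
f(n) = 9n = O(n^(4-ε)) with ε = 3. Case 1: T(n) = Θ(n^log_b(a)) = Θ(n^4).

Case 1: T(n) = Θ(n^4)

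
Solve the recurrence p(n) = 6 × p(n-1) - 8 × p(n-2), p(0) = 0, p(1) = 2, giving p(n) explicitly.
Recurrence: p(n) = 6 × p(n-1) - 8 × p(n-2), initial: p(0) = 0, p(1) = 2.
Characteristic equation: r² - 6r + 8 = 0, which factors as (r - 4)(r - 2) = 0, so r = 4, 2. General solution p(n) = A·4ⁿ + B·2ⁿ. From p(0) = 0: A + B = 0. From p(1) = 2: 4A + 2B = 2. Solving gives A = 1, B = -1.

p(n) = 4ⁿ - 2ⁿ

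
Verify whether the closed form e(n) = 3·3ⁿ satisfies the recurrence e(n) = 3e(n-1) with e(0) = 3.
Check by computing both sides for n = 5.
From the recurrence with e(0) = 3:
  e(0) = 3, e(1) = 9, e(2) = 27, e(3) = 81, e(4) = 243, e(5) = 729
  so the recurrence gives e(5) = 729.
From the proposed closed form e(n) = 3·3ⁿ:
  e(5) = 729.
Both sides give 729 at n = 5, and the initial condition(s) match, so the closed form is consistent.

Yes, the closed form is correct.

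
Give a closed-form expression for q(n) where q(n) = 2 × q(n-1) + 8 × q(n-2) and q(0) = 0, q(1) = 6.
Recurrence: q(n) = 2 × q(n-1) + 8 × q(n-2), initial: q(0) = 0, q(1) = 6.
Characteristic equation: r² - 2r - 8 = 0, which factors as (r - 4)(r + 2) = 0, so r = 4, -2. General solution q(n) = A·4ⁿ + B·(-2)ⁿ. From q(0) = 0: A + B = 0. From q(1) = 6: 4A - 2B = 6. Solving gives A = 1, B = -1.

q(n) = 4ⁿ - (-2)ⁿ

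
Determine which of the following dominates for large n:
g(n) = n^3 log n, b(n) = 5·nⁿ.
Comparing growth rates:
Growth-rate hierarchy: log n ≺ any polynomial ≺ any exponential cⁿ (c>1) ≺ n! ≺ nⁿ.
super-exponential nⁿ dominates polynomial degree 3 (with log factor) asymptotically.

b(n) grows faster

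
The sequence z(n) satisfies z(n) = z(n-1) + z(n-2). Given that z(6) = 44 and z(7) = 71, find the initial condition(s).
Work backwards using z(k) = z(k+2) - z(k+1):
z(5) = z(7) - z(6) = 71 - 44 = 27
z(4) = z(6) - z(5) = 44 - 27 = 17
z(3) = z(5) - z(4) = 27 - 17 = 10
z(2) = z(4) - z(3) = 17 - 10 = 7
z(1) = z(3) - z(2) = 10 - 7 = 3
z(0) = z(2) - z(1) = 7 - 3 = 4

z(0) = 4, z(1) = 3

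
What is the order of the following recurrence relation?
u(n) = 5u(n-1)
The order is the largest lag k for which u(n-k) appears. Here the deepest term is u(n-1), so the order is 1.

Order 1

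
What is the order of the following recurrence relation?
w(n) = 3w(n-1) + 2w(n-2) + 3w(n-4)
The order is the largest lag k for which w(n-k) appears. Here the deepest term is w(n-4), so the order is 4.

Order 4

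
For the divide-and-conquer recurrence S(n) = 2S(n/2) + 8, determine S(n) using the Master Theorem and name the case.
Master Theorem template: S(n) = a·S(n/b) + f(n).
Here: a=2, b=2, f(n)=8
Compute log_b(a) = log_2(2) = 1.
f(n) = 8 = O(n^(1-ε)) with ε = 1. Case 1: S(n) = Θ(n^log_b(a)) = Θ(n).

Case 1: S(n) = Θ(n)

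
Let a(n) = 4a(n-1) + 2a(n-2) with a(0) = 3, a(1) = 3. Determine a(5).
Computing the sequence terms:
3, 3, 18, 78, 348, 1548

1548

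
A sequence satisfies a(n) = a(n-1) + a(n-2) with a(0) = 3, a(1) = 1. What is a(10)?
Computing the sequence terms:
3, 1, 4, 5, 9, 14, 23, 37, 60, 97, 157

157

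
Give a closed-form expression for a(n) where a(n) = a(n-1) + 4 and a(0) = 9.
Recurrence: a(n) = a(n-1) + 4, initial: a(0) = 9.
Each step adds 4, so a(n) = a(0) + 4n = 4n + 9.

a(n) = 4n + 9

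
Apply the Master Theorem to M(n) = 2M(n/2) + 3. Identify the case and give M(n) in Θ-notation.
Master Theorem template: M(n) = a·M(n/b) + f(n).
Here: a=2, b=2, f(n)=3
Compute log_b(a) = log_2(2) = 1.
f(n) = 3 = O(n^(1-ε)) with ε = 1. Case 1: M(n) = Θ(n^log_b(a)) = Θ(n).

Case 1: M(n) = Θ(n)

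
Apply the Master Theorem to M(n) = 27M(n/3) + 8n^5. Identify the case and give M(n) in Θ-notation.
Master Theorem template: M(n) = a·M(n/b) + f(n).
Here: a=27, b=3, f(n)=8n^5
Compute log_b(a) = log_3(27) = 3.
f(n) = 8n^5 = Ω(n^(3+ε)) with ε = 2, and the regularity condition holds (a·f(n/b) = (a/b^5)·f(n) with a/b^5 = 3^-2 < 1). Case 3: M(n) = Θ(f(n)) = Θ(n^5).

Case 3: M(n) = Θ(n^5)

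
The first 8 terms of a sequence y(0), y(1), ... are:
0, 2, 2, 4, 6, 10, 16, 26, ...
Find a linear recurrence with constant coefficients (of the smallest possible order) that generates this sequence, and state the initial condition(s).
Look for the lowest-order linear relation among consecutive terms.
Observation: y(n) - 1·y(n-1) - (1)·y(n-2) = 0 holds for the shown terms, and no order-1 relation y(n) = α·y(n-1) + β fits.
Check at n=3: 1·2 + (1)·2 = 4. ✓

y(n) = y(n-1) + y(n-2), y(0) = 0, y(1) = 2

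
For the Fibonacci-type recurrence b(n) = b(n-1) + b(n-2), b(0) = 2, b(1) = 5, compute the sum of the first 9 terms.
Computing the sequence terms: 2, 5, 7, 12, 19, 31, 50, 81, 131
Adding these values together:

338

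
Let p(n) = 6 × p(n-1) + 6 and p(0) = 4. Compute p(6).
Computing step by step:
p(0) = 4
p(1) = 6 × 4 + 6 = 30
p(2) = 6 × 30 + 6 = 186
p(3) = 6 × 186 + 6 = 1122
p(4) = 6 × 1122 + 6 = 6738
p(5) = 6 × 6738 + 6 = 40434
p(6) = 6 × 40434 + 6 = 242610

242610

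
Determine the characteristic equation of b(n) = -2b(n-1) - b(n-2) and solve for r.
Substitute b(n) = rⁿ and divide through by rⁿ⁻²: r² + 2r + 1 = 0
Factor: (r + 1)² = 0, so r = -1 (double root).
General solution: b(n) = (A + Bn)·(-1)ⁿ

Characteristic: r² + 2r + 1 = 0, Roots: r = -1 (double root)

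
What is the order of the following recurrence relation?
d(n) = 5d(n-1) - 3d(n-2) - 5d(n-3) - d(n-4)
The order is the largest lag k for which d(n-k) appears. Here the deepest term is d(n-4), so the order is 4.

Order 4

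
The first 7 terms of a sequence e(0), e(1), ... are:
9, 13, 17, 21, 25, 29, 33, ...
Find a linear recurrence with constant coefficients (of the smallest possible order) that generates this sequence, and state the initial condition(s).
Look for the lowest-order linear relation among consecutive terms.
Observation: consecutive differences are constant (= 4).
Check at n=2: 1·13 + 4 = 17. ✓

e(n) = e(n-1) + 4, e(0) = 9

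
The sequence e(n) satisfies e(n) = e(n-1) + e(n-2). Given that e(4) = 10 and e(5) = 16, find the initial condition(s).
Work backwards using e(k) = e(k+2) - e(k+1):
e(3) = e(5) - e(4) = 16 - 10 = 6
e(2) = e(4) - e(3) = 10 - 6 = 4
e(1) = e(3) - e(2) = 6 - 4 = 2
e(0) = e(2) - e(1) = 4 - 2 = 2

e(0) = 2, e(1) = 2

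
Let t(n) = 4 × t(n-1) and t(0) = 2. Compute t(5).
Computing step by step:
t(0) = 2
t(1) = 4 × 2 = 8
t(2) = 4 × 8 = 32
t(3) = 4 × 32 = 128
t(4) = 4 × 128 = 512
t(5) = 4 × 512 = 2048

2048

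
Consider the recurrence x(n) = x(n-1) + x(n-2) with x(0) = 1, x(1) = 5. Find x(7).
Computing the sequence terms:
1, 5, 6, 11, 17, 28, 45, 73

73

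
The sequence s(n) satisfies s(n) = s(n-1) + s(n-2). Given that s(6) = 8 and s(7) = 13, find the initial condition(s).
Work backwards using s(k) = s(k+2) - s(k+1):
s(5) = s(7) - s(6) = 13 - 8 = 5
s(4) = s(6) - s(5) = 8 - 5 = 3
s(3) = s(5) - s(4) = 5 - 3 = 2
s(2) = s(4) - s(3) = 3 - 2 = 1
s(1) = s(3) - s(2) = 2 - 1 = 1
s(0) = s(2) - s(1) = 1 - 1 = 0

s(0) = 0, s(1) = 1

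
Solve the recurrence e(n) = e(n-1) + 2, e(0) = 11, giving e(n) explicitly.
Recurrence: e(n) = e(n-1) + 2, initial: e(0) = 11.
Each step adds 2, so e(n) = e(0) + 2n = 2n + 11.

e(n) = 2n + 11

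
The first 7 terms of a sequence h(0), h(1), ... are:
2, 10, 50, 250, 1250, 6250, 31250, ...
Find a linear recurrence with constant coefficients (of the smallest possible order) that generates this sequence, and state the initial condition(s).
Look for the lowest-order linear relation among consecutive terms.
Observation: each term is 5× the previous.
Check at n=2: 5·10 = 50. ✓

h(n) = 5 × h(n-1), h(0) = 2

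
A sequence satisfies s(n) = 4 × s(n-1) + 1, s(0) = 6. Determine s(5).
Computing step by step:
s(0) = 6
s(1) = 4 × 6 + 1 = 25
s(2) = 4 × 25 + 1 = 101
s(3) = 4 × 101 + 1 = 405
s(4) = 4 × 405 + 1 = 1621
s(5) = 4 × 1621 + 1 = 6485

6485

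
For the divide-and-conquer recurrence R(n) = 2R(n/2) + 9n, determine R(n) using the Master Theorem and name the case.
Master Theorem template: R(n) = a·R(n/b) + f(n).
Here: a=2, b=2, f(n)=9n
Compute log_b(a) = log_2(2) = 1.
f(n) = 9n = Θ(n). Case 2: R(n) = Θ(n log n).

Case 2: R(n) = Θ(n log n)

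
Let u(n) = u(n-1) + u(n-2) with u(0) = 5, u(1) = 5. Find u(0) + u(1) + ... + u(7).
Computing the sequence terms: 5, 5, 10, 15, 25, 40, 65, 105
Adding these values together:

270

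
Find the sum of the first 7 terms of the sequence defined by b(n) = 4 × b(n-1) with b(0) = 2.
Computing the sequence terms: 2, 8, 32, 128, 512, 2048, 8192
Adding these values together:

10922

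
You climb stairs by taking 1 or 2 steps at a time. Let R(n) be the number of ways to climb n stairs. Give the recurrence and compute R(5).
Condition on the size of the last step (1 to 2): before it there were n-1, …, n-2 stairs climbed, and these cases are disjoint, so R(n) = R(n-1) + R(n-2) (Fibonacci-type sequence).
Initial conditions by direct count (compositions of i into parts ≤ 2): R(1) = 1; R(2) = 2.
Iterating the recurrence: R(3) = 3, R(4) = 5, R(5) = 8.

R(n) = R(n-1) + R(n-2), R(1) = 1, R(2) = 2; R(5) = 8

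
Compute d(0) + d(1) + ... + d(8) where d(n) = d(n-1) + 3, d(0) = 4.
Computing the sequence terms: 4, 7, 10, 13, 16, 19, 22, 25, 28
Adding these values together:

144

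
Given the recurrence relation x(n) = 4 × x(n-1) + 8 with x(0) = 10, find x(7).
Computing step by step:
x(0) = 10
x(1) = 4 × 10 + 8 = 48
x(2) = 4 × 48 + 8 = 200
x(3) = 4 × 200 + 8 = 808
x(4) = 4 × 808 + 8 = 3240
x(5) = 4 × 3240 + 8 = 12968
x(6) = 4 × 12968 + 8 = 51880
x(7) = 4 × 51880 + 8 = 207528

207528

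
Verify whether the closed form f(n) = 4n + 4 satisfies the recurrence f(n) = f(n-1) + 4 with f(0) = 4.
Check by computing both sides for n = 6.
From the recurrence with f(0) = 4:
  f(0) = 4, f(1) = 8, f(2) = 12, f(3) = 16, f(4) = 20, f(5) = 24, f(6) = 28
  so the recurrence gives f(6) = 28.
From the proposed closed form f(n) = 4n + 4:
  f(6) = 28.
Both sides give 28 at n = 6, and the initial condition(s) match, so the closed form is consistent.

Yes, the closed form is correct.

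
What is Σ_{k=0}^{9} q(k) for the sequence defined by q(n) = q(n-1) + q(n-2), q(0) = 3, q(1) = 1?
Computing the sequence terms: 3, 1, 4, 5, 9, 14, 23, 37, 60, 97
Adding these values together:

253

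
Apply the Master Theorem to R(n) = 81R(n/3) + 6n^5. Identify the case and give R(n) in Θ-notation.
Master Theorem template: R(n) = a·R(n/b) + f(n).
Here: a=81, b=3, f(n)=6n^5
Compute log_b(a) = log_3(81) = 4.
f(n) = 6n^5 = Ω(n^(4+ε)) with ε = 1, and the regularity condition holds (a·f(n/b) = (a/b^5)·f(n) with a/b^5 = 3^-1 < 1). Case 3: R(n) = Θ(f(n)) = Θ(n^5).

Case 3: R(n) = Θ(n^5)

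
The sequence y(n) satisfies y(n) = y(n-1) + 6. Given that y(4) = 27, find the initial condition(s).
y(4) = y(0) + 4·6, so y(0) = 27 - 24 = 3.

y(0) = 3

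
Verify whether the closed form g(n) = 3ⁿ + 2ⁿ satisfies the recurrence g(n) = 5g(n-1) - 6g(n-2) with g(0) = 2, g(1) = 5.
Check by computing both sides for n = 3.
From the recurrence with g(0) = 2, g(1) = 5:
  g(0) = 2, g(1) = 5, g(2) = 13, g(3) = 35
  so the recurrence gives g(3) = 35.
From the proposed closed form g(n) = 3ⁿ + 2ⁿ:
  g(3) = 35.
Both sides give 35 at n = 3, and the initial condition(s) match, so the closed form is consistent.

Yes, the closed form is correct.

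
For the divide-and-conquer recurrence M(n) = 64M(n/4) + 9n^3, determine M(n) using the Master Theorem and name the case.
Master Theorem template: M(n) = a·M(n/b) + f(n).
Here: a=64, b=4, f(n)=9n^3
Compute log_b(a) = log_4(64) = 3.
f(n) = 9n^3 = Θ(n^3). Case 2: M(n) = Θ(n^3 log n).

Case 2: M(n) = Θ(n^3 log n)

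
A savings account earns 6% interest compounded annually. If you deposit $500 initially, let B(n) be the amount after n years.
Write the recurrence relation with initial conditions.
Each year the balance grows by 6%, i.e. is multiplied by 1 + 6/100 = 1.06, so B(n) = 1.06 × B(n-1). The initial deposit gives B(0) = 500.
Unrolling gives the closed form B(n) = 500 × (1.06)ⁿ.

B(n) = 1.06 × B(n-1), B(0) = 500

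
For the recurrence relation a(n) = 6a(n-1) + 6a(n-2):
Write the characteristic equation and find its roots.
Substitute a(n) = rⁿ and divide through by rⁿ⁻²: r² - 6r - 6 = 0
Discriminant: 6² + 4·6 = 60, not a perfect square, so by the quadratic formula r = (6 ± √60)/2.
General solution: a(n) = A·r₁ⁿ + B·r₂ⁿ where r₁,r₂ = (6 ± √60)/2

Characteristic: r² - 6r - 6 = 0, Roots: r = (6 ± √60)/2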